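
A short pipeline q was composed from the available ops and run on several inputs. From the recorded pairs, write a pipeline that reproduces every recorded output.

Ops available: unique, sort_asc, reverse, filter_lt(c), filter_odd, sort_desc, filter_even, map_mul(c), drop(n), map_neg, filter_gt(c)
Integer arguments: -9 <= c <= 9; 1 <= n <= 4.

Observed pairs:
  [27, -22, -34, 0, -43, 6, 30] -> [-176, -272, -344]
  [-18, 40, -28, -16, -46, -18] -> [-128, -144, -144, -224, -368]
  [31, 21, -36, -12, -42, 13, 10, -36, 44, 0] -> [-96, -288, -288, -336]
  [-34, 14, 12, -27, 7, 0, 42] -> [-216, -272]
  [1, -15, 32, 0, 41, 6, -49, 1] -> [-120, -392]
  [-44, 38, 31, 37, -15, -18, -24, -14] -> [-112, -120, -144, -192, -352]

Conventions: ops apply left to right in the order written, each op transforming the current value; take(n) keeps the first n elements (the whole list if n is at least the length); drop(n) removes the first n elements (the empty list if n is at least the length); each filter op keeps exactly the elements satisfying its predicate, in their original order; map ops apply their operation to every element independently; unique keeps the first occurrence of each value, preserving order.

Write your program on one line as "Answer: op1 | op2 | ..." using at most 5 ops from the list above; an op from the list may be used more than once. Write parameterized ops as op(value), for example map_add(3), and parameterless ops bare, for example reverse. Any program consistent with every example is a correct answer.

sort_desc | map_neg | filter_gt(4) | map_mul(-8)

Check, running the answer program on each example:
  [27, -22, -34, 0, -43, 6, 30] -> [30, 27, 6, 0, -22, -34, -43] -> [-30, -27, -6, 0, 22, 34, 43] -> [22, 34, 43] -> [-176, -272, -344]
  [-18, 40, -28, -16, -46, -18] -> [40, -16, -18, -18, -28, -46] -> [-40, 16, 18, 18, 28, 46] -> [16, 18, 18, 28, 46] -> [-128, -144, -144, -224, -368]
  [31, 21, -36, -12, -42, 13, 10, -36, 44, 0] -> [44, 31, 21, 13, 10, 0, -12, -36, -36, -42] -> [-44, -31, -21, -13, -10, 0, 12, 36, 36, 42] -> [12, 36, 36, 42] -> [-96, -288, -288, -336]
  [-34, 14, 12, -27, 7, 0, 42] -> [42, 14, 12, 7, 0, -27, -34] -> [-42, -14, -12, -7, 0, 27, 34] -> [27, 34] -> [-216, -272]
  [1, -15, 32, 0, 41, 6, -49, 1] -> [41, 32, 6, 1, 1, 0, -15, -49] -> [-41, -32, -6, -1, -1, 0, 15, 49] -> [15, 49] -> [-120, -392]
  [-44, 38, 31, 37, -15, -18, -24, -14] -> [38, 37, 31, -14, -15, -18, -24, -44] -> [-38, -37, -31, 14, 15, 18, 24, 44] -> [14, 15, 18, 24, 44] -> [-112, -120, -144, -192, -352]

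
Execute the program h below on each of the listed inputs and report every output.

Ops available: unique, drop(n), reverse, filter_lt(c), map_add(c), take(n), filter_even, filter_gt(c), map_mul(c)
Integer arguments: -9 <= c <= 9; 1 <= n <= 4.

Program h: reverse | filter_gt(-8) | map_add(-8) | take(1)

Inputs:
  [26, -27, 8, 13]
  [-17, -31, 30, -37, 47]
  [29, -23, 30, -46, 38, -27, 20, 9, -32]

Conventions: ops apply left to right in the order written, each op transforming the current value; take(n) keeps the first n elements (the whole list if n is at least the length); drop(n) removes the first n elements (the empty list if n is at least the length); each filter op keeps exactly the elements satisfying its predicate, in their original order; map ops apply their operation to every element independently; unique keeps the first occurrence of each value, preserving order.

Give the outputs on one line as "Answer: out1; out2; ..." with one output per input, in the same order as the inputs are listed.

Execution, op by op:
  [26, -27, 8, 13] -> [13, 8, -27, 26] -> [13, 8, 26] -> [5, 0, 18] -> [5]
  [-17, -31, 30, -37, 47] -> [47, -37, 30, -31, -17] -> [47, 30] -> [39, 22] -> [39]
  [29, -23, 30, -46, 38, -27, 20, 9, -32] -> [-32, 9, 20, -27, 38, -46, 30, -23, 29] -> [9, 20, 38, 30, 29] -> [1, 12, 30, 22, 21] -> [1]

[5]; [39]; [1]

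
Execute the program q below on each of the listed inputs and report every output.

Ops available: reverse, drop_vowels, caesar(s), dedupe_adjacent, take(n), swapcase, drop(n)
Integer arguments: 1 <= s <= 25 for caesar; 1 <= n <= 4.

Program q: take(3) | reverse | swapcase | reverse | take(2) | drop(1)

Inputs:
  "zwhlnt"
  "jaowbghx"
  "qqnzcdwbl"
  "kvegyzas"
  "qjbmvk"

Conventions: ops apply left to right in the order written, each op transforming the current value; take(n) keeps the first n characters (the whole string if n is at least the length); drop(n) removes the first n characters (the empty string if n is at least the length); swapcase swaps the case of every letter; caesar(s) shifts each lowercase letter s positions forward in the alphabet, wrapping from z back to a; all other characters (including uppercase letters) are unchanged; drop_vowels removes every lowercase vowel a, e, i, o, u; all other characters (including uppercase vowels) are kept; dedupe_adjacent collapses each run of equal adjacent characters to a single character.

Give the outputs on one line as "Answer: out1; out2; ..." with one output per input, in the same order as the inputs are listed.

"W"; "A"; "Q"; "V"; "J"

Execution, op by op:
  "zwhlnt" -> "zwh" -> "hwz" -> "HWZ" -> "ZWH" -> "ZW" -> "W"
  "jaowbghx" -> "jao" -> "oaj" -> "OAJ" -> "JAO" -> "JA" -> "A"
  "qqnzcdwbl" -> "qqn" -> "nqq" -> "NQQ" -> "QQN" -> "QQ" -> "Q"
  "kvegyzas" -> "kve" -> "evk" -> "EVK" -> "KVE" -> "KV" -> "V"
  "qjbmvk" -> "qjb" -> "bjq" -> "BJQ" -> "QJB" -> "QJ" -> "J"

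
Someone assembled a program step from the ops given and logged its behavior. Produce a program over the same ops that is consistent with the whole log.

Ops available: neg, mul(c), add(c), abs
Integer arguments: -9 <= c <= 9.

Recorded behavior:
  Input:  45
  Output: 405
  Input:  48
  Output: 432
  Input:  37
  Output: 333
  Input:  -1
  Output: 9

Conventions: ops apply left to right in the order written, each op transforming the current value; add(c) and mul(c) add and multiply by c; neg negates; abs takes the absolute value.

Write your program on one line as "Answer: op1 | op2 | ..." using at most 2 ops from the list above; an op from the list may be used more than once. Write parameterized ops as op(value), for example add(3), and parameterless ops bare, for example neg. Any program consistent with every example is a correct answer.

mul(9) | abs

Check, running the answer program on each example:
  45 -> 405 -> 405
  48 -> 432 -> 432
  37 -> 333 -> 333
  -1 -> -9 -> 9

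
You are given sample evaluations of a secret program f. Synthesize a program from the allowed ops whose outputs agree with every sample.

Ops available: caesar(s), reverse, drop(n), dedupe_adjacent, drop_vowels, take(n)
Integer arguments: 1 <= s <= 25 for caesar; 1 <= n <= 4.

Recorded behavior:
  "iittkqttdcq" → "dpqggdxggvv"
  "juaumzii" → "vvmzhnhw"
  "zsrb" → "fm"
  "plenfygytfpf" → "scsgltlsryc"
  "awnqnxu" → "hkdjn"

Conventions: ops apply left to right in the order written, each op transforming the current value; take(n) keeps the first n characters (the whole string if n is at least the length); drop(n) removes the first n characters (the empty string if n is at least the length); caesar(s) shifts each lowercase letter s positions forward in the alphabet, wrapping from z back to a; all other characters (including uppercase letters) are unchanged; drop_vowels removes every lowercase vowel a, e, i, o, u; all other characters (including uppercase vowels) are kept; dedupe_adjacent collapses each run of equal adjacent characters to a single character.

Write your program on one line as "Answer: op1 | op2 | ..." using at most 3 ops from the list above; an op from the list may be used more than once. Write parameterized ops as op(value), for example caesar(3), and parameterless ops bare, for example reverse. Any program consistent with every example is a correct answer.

caesar(13) | drop_vowels | reverse

Check, running the answer program on each example:
  "iittkqttdcq" -> "vvggxdggqpd" -> "vvggxdggqpd" -> "dpqggdxggvv"
  "juaumzii" -> "whnhzmvv" -> "whnhzmvv" -> "vvmzhnhw"
  "zsrb" -> "mfeo" -> "mf" -> "fm"
  "plenfygytfpf" -> "cyrasltlgscs" -> "cyrsltlgscs" -> "scsgltlsryc"
  "awnqnxu" -> "njadakh" -> "njdkh" -> "hkdjn"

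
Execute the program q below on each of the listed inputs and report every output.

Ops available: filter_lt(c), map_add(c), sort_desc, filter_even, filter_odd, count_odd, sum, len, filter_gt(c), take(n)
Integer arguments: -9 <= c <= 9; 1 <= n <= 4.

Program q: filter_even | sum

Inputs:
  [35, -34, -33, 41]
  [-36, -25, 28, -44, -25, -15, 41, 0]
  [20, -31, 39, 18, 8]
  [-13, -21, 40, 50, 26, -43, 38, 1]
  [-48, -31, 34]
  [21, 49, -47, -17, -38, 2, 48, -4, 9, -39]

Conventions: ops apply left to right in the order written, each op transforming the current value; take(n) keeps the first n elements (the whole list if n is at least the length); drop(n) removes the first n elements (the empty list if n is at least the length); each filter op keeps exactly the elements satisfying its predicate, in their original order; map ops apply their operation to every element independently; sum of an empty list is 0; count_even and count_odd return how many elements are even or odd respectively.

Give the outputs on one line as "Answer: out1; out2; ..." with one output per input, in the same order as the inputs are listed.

-34; -52; 46; 154; -14; 8

Execution, op by op:
  [35, -34, -33, 41] -> [-34] -> -34
  [-36, -25, 28, -44, -25, -15, 41, 0] -> [-36, 28, -44, 0] -> -52
  [20, -31, 39, 18, 8] -> [20, 18, 8] -> 46
  [-13, -21, 40, 50, 26, -43, 38, 1] -> [40, 50, 26, 38] -> 154
  [-48, -31, 34] -> [-48, 34] -> -14
  [21, 49, -47, -17, -38, 2, 48, -4, 9, -39] -> [-38, 2, 48, -4] -> 8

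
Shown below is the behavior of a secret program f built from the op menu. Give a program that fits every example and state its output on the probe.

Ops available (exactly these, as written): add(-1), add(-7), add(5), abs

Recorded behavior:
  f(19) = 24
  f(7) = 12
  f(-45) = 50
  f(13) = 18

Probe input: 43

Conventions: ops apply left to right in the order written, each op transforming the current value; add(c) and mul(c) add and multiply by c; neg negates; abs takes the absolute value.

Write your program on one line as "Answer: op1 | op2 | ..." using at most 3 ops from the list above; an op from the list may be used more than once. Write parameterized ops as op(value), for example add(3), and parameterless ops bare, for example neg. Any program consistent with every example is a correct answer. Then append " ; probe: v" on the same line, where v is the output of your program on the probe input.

abs | add(5) ; probe: 48

Check, running the answer program on each example:
  19 -> 19 -> 24
  7 -> 7 -> 12
  -45 -> 45 -> 50
  13 -> 13 -> 18
  probe: 43 -> 43 -> 48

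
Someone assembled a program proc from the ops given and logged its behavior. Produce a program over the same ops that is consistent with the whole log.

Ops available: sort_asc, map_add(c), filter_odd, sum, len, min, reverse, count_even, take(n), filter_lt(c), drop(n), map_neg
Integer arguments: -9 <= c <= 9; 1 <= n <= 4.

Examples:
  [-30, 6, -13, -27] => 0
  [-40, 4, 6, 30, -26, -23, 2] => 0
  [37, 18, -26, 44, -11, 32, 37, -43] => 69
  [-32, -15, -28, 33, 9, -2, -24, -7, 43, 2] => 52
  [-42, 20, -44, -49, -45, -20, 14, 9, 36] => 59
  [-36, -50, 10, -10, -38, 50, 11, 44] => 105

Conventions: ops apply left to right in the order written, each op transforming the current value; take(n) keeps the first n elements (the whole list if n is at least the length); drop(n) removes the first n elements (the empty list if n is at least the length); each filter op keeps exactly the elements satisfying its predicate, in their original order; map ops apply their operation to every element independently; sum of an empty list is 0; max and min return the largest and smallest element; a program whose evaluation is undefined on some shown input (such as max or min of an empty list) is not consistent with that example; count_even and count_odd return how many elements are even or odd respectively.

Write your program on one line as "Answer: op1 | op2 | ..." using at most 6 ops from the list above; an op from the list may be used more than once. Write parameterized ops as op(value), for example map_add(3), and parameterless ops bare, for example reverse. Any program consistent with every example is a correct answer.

map_neg | drop(4) | filter_lt(-7) | map_neg | sum

Check, running the answer program on each example:
  [-30, 6, -13, -27] -> [30, -6, 13, 27] -> [] -> [] -> [] -> 0
  [-40, 4, 6, 30, -26, -23, 2] -> [40, -4, -6, -30, 26, 23, -2] -> [26, 23, -2] -> [] -> [] -> 0
  [37, 18, -26, 44, -11, 32, 37, -43] -> [-37, -18, 26, -44, 11, -32, -37, 43] -> [11, -32, -37, 43] -> [-32, -37] -> [32, 37] -> 69
  [-32, -15, -28, 33, 9, -2, -24, -7, 43, 2] -> [32, 15, 28, -33, -9, 2, 24, 7, -43, -2] -> [-9, 2, 24, 7, -43, -2] -> [-9, -43] -> [9, 43] -> 52
  [-42, 20, -44, -49, -45, -20, 14, 9, 36] -> [42, -20, 44, 49, 45, 20, -14, -9, -36] -> [45, 20, -14, -9, -36] -> [-14, -9, -36] -> [14, 9, 36] -> 59
  [-36, -50, 10, -10, -38, 50, 11, 44] -> [36, 50, -10, 10, 38, -50, -11, -44] -> [38, -50, -11, -44] -> [-50, -11, -44] -> [50, 11, 44] -> 105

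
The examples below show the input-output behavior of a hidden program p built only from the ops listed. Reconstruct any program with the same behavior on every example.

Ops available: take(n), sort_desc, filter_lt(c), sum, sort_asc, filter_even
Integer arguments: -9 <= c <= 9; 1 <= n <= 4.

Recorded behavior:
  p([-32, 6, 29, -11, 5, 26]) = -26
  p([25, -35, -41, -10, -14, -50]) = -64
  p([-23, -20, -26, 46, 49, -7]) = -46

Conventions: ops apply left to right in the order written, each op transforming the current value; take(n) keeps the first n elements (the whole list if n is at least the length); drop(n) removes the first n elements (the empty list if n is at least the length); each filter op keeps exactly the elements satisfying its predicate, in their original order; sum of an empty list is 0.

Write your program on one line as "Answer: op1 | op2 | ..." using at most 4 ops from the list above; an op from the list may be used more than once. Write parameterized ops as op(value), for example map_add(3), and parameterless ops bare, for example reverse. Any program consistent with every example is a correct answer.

sort_asc | take(4) | filter_even | sum

Check, running the answer program on each example:
  [-32, 6, 29, -11, 5, 26] -> [-32, -11, 5, 6, 26, 29] -> [-32, -11, 5, 6] -> [-32, 6] -> -26
  [25, -35, -41, -10, -14, -50] -> [-50, -41, -35, -14, -10, 25] -> [-50, -41, -35, -14] -> [-50, -14] -> -64
  [-23, -20, -26, 46, 49, -7] -> [-26, -23, -20, -7, 46, 49] -> [-26, -23, -20, -7] -> [-26, -20] -> -46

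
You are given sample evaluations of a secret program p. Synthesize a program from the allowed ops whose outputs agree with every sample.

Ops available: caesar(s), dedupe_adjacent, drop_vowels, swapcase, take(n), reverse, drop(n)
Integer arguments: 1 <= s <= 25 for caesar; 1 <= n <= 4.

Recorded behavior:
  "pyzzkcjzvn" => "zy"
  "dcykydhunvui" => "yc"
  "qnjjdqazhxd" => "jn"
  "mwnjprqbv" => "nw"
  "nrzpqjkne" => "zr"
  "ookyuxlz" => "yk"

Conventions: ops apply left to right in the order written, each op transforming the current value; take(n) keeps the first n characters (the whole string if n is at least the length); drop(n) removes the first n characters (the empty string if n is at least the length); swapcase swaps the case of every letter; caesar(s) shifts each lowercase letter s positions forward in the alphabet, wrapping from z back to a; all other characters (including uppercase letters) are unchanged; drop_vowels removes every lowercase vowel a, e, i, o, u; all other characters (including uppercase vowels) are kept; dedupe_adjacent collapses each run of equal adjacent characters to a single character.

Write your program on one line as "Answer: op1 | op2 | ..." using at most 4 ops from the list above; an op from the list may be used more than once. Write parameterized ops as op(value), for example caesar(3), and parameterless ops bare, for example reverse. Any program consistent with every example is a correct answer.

drop(1) | drop_vowels | take(2) | reverse

Check, running the answer program on each example:
  "pyzzkcjzvn" -> "yzzkcjzvn" -> "yzzkcjzvn" -> "yz" -> "zy"
  "dcykydhunvui" -> "cykydhunvui" -> "cykydhnv" -> "cy" -> "yc"
  "qnjjdqazhxd" -> "njjdqazhxd" -> "njjdqzhxd" -> "nj" -> "jn"
  "mwnjprqbv" -> "wnjprqbv" -> "wnjprqbv" -> "wn" -> "nw"
  "nrzpqjkne" -> "rzpqjkne" -> "rzpqjkn" -> "rz" -> "zr"
  "ookyuxlz" -> "okyuxlz" -> "kyxlz" -> "ky" -> "yk"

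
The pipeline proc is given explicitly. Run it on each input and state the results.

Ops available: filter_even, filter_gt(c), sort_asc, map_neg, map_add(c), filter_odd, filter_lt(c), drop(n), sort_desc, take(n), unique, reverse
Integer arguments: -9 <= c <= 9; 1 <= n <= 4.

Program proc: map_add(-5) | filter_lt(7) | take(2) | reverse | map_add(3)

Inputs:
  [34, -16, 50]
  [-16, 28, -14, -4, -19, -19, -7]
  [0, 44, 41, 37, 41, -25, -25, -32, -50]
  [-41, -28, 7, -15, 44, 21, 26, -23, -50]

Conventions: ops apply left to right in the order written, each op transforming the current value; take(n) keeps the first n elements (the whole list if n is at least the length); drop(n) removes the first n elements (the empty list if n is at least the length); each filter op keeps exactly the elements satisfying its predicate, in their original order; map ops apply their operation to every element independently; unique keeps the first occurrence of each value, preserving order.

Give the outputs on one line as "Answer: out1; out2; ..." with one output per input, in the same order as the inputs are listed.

Execution, op by op:
  [34, -16, 50] -> [29, -21, 45] -> [-21] -> [-21] -> [-21] -> [-18]
  [-16, 28, -14, -4, -19, -19, -7] -> [-21, 23, -19, -9, -24, -24, -12] -> [-21, -19, -9, -24, -24, -12] -> [-21, -19] -> [-19, -21] -> [-16, -18]
  [0, 44, 41, 37, 41, -25, -25, -32, -50] -> [-5, 39, 36, 32, 36, -30, -30, -37, -55] -> [-5, -30, -30, -37, -55] -> [-5, -30] -> [-30, -5] -> [-27, -2]
  [-41, -28, 7, -15, 44, 21, 26, -23, -50] -> [-46, -33, 2, -20, 39, 16, 21, -28, -55] -> [-46, -33, 2, -20, -28, -55] -> [-46, -33] -> [-33, -46] -> [-30, -43]

[-18]; [-16, -18]; [-27, -2]; [-30, -43]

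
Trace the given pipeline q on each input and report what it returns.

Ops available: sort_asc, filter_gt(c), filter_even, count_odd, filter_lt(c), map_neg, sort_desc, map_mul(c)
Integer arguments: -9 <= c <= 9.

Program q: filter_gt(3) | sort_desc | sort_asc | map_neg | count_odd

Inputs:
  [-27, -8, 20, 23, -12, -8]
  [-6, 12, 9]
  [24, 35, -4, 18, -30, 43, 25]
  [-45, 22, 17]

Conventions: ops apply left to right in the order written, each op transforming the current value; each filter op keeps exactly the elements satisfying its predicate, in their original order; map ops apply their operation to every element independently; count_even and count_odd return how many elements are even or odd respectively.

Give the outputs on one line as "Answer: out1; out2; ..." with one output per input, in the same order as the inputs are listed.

Execution, op by op:
  [-27, -8, 20, 23, -12, -8] -> [20, 23] -> [23, 20] -> [20, 23] -> [-20, -23] -> 1
  [-6, 12, 9] -> [12, 9] -> [12, 9] -> [9, 12] -> [-9, -12] -> 1
  [24, 35, -4, 18, -30, 43, 25] -> [24, 35, 18, 43, 25] -> [43, 35, 25, 24, 18] -> [18, 24, 25, 35, 43] -> [-18, -24, -25, -35, -43] -> 3
  [-45, 22, 17] -> [22, 17] -> [22, 17] -> [17, 22] -> [-17, -22] -> 1

1; 1; 3; 1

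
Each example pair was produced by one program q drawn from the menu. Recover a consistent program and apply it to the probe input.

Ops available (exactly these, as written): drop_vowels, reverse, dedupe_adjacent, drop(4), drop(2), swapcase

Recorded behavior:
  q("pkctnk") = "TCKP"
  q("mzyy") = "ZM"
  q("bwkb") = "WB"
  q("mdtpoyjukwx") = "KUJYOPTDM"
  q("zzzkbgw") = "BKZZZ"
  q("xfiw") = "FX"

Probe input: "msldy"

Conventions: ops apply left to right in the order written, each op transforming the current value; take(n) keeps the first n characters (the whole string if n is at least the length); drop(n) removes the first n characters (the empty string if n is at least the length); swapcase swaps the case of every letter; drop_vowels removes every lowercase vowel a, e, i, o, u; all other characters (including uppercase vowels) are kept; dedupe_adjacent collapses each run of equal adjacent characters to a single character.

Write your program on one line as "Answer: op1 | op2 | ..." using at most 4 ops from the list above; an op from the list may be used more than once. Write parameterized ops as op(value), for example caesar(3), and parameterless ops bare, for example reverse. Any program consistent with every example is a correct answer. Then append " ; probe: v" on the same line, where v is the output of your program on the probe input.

reverse | swapcase | drop(2) ; probe: "LSM"

Check, running the answer program on each example:
  "pkctnk" -> "kntckp" -> "KNTCKP" -> "TCKP"
  "mzyy" -> "yyzm" -> "YYZM" -> "ZM"
  "bwkb" -> "bkwb" -> "BKWB" -> "WB"
  "mdtpoyjukwx" -> "xwkujyoptdm" -> "XWKUJYOPTDM" -> "KUJYOPTDM"
  "zzzkbgw" -> "wgbkzzz" -> "WGBKZZZ" -> "BKZZZ"
  "xfiw" -> "wifx" -> "WIFX" -> "FX"
  probe: "msldy" -> "ydlsm" -> "YDLSM" -> "LSM"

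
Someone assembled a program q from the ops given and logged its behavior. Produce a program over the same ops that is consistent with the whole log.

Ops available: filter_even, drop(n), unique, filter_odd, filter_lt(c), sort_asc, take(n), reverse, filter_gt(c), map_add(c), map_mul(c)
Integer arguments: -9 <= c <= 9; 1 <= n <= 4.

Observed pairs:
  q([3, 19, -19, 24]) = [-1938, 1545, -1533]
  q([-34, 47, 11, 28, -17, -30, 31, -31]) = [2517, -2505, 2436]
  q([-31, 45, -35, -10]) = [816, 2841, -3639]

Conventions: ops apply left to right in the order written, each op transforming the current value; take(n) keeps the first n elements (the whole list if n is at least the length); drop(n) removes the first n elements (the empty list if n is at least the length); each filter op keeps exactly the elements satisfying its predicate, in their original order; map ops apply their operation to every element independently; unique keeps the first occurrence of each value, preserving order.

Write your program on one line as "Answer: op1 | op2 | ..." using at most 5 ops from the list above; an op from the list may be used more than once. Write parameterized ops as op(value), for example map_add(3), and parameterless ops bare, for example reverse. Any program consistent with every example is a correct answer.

map_mul(9) | reverse | take(3) | map_mul(-9) | map_add(6)

Check, running the answer program on each example:
  [3, 19, -19, 24] -> [27, 171, -171, 216] -> [216, -171, 171, 27] -> [216, -171, 171] -> [-1944, 1539, -1539] -> [-1938, 1545, -1533]
  [-34, 47, 11, 28, -17, -30, 31, -31] -> [-306, 423, 99, 252, -153, -270, 279, -279] -> [-279, 279, -270, -153, 252, 99, 423, -306] -> [-279, 279, -270] -> [2511, -2511, 2430] -> [2517, -2505, 2436]
  [-31, 45, -35, -10] -> [-279, 405, -315, -90] -> [-90, -315, 405, -279] -> [-90, -315, 405] -> [810, 2835, -3645] -> [816, 2841, -3639]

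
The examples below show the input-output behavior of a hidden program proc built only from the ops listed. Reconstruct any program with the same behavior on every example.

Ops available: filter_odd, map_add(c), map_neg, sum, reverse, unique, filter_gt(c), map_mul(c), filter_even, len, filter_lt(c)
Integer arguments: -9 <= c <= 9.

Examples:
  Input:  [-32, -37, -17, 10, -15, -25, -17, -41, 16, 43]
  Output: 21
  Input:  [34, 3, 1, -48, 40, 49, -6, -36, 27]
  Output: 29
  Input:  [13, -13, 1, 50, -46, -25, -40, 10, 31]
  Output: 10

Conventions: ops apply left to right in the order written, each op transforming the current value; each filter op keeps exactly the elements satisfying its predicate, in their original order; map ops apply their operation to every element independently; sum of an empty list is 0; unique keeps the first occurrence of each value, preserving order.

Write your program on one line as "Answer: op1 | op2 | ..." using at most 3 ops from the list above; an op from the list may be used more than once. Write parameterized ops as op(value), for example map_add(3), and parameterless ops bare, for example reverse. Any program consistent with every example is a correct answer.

map_add(9) | filter_odd | sum

Check, running the answer program on each example:
  [-32, -37, -17, 10, -15, -25, -17, -41, 16, 43] -> [-23, -28, -8, 19, -6, -16, -8, -32, 25, 52] -> [-23, 19, 25] -> 21
  [34, 3, 1, -48, 40, 49, -6, -36, 27] -> [43, 12, 10, -39, 49, 58, 3, -27, 36] -> [43, -39, 49, 3, -27] -> 29
  [13, -13, 1, 50, -46, -25, -40, 10, 31] -> [22, -4, 10, 59, -37, -16, -31, 19, 40] -> [59, -37, -31, 19] -> 10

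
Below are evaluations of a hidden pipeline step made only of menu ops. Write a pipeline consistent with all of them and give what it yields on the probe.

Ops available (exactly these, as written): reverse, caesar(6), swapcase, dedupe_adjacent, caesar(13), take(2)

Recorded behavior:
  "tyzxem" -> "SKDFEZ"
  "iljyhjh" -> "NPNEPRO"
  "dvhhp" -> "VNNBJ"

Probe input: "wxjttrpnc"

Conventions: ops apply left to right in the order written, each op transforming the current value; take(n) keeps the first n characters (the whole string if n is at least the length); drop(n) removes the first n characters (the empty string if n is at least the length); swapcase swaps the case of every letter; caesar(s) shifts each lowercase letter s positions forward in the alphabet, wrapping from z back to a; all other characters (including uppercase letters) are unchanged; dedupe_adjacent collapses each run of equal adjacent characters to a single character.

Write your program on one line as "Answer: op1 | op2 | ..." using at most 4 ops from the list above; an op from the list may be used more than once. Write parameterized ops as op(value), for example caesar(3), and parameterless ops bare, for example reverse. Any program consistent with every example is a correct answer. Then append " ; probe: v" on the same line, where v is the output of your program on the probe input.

caesar(6) | swapcase | reverse ; probe: "ITVXZZPDC"

Check, running the answer program on each example:
  "tyzxem" -> "zefdks" -> "ZEFDKS" -> "SKDFEZ"
  "iljyhjh" -> "orpenpn" -> "ORPENPN" -> "NPNEPRO"
  "dvhhp" -> "jbnnv" -> "JBNNV" -> "VNNBJ"
  probe: "wxjttrpnc" -> "cdpzzxvti" -> "CDPZZXVTI" -> "ITVXZZPDC"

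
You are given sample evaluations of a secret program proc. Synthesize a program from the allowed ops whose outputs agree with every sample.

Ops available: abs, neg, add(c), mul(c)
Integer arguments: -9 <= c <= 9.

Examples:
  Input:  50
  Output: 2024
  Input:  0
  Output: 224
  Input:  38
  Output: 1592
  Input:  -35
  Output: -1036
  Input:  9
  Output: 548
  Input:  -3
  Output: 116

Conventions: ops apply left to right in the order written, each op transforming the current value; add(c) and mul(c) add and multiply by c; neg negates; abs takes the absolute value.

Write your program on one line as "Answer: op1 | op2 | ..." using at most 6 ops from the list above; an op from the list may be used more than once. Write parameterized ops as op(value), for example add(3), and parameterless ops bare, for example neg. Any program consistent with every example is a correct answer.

add(6) | mul(4) | mul(-9) | add(-8) | neg

Check, running the answer program on each example:
  50 -> 56 -> 224 -> -2016 -> -2024 -> 2024
  0 -> 6 -> 24 -> -216 -> -224 -> 224
  38 -> 44 -> 176 -> -1584 -> -1592 -> 1592
  -35 -> -29 -> -116 -> 1044 -> 1036 -> -1036
  9 -> 15 -> 60 -> -540 -> -548 -> 548
  -3 -> 3 -> 12 -> -108 -> -116 -> 116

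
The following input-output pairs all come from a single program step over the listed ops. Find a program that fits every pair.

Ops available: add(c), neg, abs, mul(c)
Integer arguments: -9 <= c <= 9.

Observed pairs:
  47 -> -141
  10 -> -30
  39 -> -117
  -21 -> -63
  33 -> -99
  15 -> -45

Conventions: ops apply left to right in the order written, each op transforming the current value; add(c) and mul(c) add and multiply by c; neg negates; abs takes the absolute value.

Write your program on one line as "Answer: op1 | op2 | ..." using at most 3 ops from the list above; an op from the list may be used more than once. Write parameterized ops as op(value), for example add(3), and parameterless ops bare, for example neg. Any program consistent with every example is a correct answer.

abs | mul(-3)

Check, running the answer program on each example:
  47 -> 47 -> -141
  10 -> 10 -> -30
  39 -> 39 -> -117
  -21 -> 21 -> -63
  33 -> 33 -> -99
  15 -> 15 -> -45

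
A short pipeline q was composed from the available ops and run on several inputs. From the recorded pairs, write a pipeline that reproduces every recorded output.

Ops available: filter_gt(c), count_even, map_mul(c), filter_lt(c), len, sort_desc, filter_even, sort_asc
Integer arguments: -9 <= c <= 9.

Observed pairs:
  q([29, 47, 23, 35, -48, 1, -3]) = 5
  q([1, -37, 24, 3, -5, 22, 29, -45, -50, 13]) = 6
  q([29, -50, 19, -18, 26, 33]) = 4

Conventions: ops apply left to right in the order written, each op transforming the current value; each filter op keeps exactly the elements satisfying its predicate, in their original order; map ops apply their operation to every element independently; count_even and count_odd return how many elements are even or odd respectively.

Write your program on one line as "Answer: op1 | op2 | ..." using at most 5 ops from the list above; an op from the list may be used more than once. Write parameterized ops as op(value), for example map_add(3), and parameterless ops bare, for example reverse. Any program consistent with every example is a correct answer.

sort_desc | map_mul(-8) | filter_lt(-2) | count_even

Check, running the answer program on each example:
  [29, 47, 23, 35, -48, 1, -3] -> [47, 35, 29, 23, 1, -3, -48] -> [-376, -280, -232, -184, -8, 24, 384] -> [-376, -280, -232, -184, -8] -> 5
  [1, -37, 24, 3, -5, 22, 29, -45, -50, 13] -> [29, 24, 22, 13, 3, 1, -5, -37, -45, -50] -> [-232, -192, -176, -104, -24, -8, 40, 296, 360, 400] -> [-232, -192, -176, -104, -24, -8] -> 6
  [29, -50, 19, -18, 26, 33] -> [33, 29, 26, 19, -18, -50] -> [-264, -232, -208, -152, 144, 400] -> [-264, -232, -208, -152] -> 4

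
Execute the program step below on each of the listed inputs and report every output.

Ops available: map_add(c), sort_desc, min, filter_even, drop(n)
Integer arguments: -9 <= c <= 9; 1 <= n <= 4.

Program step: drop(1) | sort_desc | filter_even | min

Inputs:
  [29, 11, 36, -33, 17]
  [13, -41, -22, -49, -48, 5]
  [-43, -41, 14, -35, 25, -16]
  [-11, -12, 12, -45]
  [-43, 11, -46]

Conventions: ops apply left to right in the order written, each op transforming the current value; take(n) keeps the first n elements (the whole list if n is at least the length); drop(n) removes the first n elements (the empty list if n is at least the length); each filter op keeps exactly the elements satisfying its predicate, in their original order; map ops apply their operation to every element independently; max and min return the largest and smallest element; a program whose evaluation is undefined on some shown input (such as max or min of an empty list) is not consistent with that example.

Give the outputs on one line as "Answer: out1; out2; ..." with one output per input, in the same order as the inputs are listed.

36; -48; -16; -12; -46

Execution, op by op:
  [29, 11, 36, -33, 17] -> [11, 36, -33, 17] -> [36, 17, 11, -33] -> [36] -> 36
  [13, -41, -22, -49, -48, 5] -> [-41, -22, -49, -48, 5] -> [5, -22, -41, -48, -49] -> [-22, -48] -> -48
  [-43, -41, 14, -35, 25, -16] -> [-41, 14, -35, 25, -16] -> [25, 14, -16, -35, -41] -> [14, -16] -> -16
  [-11, -12, 12, -45] -> [-12, 12, -45] -> [12, -12, -45] -> [12, -12] -> -12
  [-43, 11, -46] -> [11, -46] -> [11, -46] -> [-46] -> -46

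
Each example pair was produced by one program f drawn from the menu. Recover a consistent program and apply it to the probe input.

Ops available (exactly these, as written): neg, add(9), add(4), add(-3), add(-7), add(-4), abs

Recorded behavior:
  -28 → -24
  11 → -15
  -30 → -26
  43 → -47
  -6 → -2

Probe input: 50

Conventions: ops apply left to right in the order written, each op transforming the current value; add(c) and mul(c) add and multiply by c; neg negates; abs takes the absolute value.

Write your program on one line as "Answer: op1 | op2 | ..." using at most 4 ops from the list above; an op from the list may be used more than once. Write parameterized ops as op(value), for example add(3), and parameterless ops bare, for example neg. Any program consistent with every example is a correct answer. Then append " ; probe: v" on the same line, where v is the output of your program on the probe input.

add(4) | abs | neg ; probe: -54

Check, running the answer program on each example:
  -28 -> -24 -> 24 -> -24
  11 -> 15 -> 15 -> -15
  -30 -> -26 -> 26 -> -26
  43 -> 47 -> 47 -> -47
  -6 -> -2 -> 2 -> -2
  probe: 50 -> 54 -> 54 -> -54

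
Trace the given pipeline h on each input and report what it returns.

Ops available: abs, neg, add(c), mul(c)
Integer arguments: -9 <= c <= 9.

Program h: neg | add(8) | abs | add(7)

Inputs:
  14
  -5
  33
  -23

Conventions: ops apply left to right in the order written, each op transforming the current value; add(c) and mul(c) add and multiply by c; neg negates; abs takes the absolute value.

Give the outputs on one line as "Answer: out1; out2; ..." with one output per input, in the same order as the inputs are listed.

Execution, op by op:
  14 -> -14 -> -6 -> 6 -> 13
  -5 -> 5 -> 13 -> 13 -> 20
  33 -> -33 -> -25 -> 25 -> 32
  -23 -> 23 -> 31 -> 31 -> 38

13; 20; 32; 38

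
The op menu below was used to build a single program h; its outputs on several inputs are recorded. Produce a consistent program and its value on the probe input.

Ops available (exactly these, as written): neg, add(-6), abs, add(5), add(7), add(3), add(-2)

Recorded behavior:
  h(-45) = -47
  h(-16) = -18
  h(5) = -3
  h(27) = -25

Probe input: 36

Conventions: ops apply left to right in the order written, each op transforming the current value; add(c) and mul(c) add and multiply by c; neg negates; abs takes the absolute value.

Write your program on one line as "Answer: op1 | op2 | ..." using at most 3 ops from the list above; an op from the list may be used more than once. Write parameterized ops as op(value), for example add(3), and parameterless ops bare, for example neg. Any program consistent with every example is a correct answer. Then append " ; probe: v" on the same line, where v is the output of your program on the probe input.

add(-2) | abs | neg ; probe: -34

Check, running the answer program on each example:
  -45 -> -47 -> 47 -> -47
  -16 -> -18 -> 18 -> -18
  5 -> 3 -> 3 -> -3
  27 -> 25 -> 25 -> -25
  probe: 36 -> 34 -> 34 -> -34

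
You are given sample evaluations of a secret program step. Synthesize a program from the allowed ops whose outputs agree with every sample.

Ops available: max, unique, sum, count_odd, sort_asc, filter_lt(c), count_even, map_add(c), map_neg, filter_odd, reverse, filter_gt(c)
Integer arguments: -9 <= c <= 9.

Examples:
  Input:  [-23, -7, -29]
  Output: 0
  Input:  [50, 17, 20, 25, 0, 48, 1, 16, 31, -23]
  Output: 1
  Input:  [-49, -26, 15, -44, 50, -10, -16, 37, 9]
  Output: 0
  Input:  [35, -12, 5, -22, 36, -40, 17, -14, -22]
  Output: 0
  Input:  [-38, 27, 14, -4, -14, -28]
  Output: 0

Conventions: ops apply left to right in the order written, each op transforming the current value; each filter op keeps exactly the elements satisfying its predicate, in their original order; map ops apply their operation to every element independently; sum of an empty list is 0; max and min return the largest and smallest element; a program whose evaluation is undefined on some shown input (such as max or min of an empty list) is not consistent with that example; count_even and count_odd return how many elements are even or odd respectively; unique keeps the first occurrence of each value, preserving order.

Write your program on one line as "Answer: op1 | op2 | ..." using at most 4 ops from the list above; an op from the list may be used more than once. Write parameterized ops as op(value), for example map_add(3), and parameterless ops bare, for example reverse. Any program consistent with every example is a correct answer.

filter_lt(8) | filter_gt(-1) | reverse | count_even

Check, running the answer program on each example:
  [-23, -7, -29] -> [-23, -7, -29] -> [] -> [] -> 0
  [50, 17, 20, 25, 0, 48, 1, 16, 31, -23] -> [0, 1, -23] -> [0, 1] -> [1, 0] -> 1
  [-49, -26, 15, -44, 50, -10, -16, 37, 9] -> [-49, -26, -44, -10, -16] -> [] -> [] -> 0
  [35, -12, 5, -22, 36, -40, 17, -14, -22] -> [-12, 5, -22, -40, -14, -22] -> [5] -> [5] -> 0
  [-38, 27, 14, -4, -14, -28] -> [-38, -4, -14, -28] -> [] -> [] -> 0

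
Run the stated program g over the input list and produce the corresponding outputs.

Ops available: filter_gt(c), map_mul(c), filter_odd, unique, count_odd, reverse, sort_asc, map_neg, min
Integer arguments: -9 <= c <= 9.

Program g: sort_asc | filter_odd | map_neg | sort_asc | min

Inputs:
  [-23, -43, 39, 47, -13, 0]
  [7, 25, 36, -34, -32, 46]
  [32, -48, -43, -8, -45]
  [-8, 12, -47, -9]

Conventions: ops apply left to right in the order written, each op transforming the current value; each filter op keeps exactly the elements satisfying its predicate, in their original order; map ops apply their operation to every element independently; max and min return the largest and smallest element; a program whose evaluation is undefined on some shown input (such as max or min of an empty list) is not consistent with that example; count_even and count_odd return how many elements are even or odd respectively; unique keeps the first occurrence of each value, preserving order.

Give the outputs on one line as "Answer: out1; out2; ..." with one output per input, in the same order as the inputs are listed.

-47; -25; 43; 9

Execution, op by op:
  [-23, -43, 39, 47, -13, 0] -> [-43, -23, -13, 0, 39, 47] -> [-43, -23, -13, 39, 47] -> [43, 23, 13, -39, -47] -> [-47, -39, 13, 23, 43] -> -47
  [7, 25, 36, -34, -32, 46] -> [-34, -32, 7, 25, 36, 46] -> [7, 25] -> [-7, -25] -> [-25, -7] -> -25
  [32, -48, -43, -8, -45] -> [-48, -45, -43, -8, 32] -> [-45, -43] -> [45, 43] -> [43, 45] -> 43
  [-8, 12, -47, -9] -> [-47, -9, -8, 12] -> [-47, -9] -> [47, 9] -> [9, 47] -> 9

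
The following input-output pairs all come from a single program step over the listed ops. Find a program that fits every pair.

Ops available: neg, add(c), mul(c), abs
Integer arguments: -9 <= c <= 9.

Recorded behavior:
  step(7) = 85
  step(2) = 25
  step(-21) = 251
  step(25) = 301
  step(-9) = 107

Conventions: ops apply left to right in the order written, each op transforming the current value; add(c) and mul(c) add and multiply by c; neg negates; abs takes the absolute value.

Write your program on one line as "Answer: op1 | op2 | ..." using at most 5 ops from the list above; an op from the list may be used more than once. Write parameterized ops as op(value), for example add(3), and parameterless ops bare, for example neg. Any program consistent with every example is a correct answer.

mul(-2) | mul(-6) | neg | add(-1) | abs

Check, running the answer program on each example:
  7 -> -14 -> 84 -> -84 -> -85 -> 85
  2 -> -4 -> 24 -> -24 -> -25 -> 25
  -21 -> 42 -> -252 -> 252 -> 251 -> 251
  25 -> -50 -> 300 -> -300 -> -301 -> 301
  -9 -> 18 -> -108 -> 108 -> 107 -> 107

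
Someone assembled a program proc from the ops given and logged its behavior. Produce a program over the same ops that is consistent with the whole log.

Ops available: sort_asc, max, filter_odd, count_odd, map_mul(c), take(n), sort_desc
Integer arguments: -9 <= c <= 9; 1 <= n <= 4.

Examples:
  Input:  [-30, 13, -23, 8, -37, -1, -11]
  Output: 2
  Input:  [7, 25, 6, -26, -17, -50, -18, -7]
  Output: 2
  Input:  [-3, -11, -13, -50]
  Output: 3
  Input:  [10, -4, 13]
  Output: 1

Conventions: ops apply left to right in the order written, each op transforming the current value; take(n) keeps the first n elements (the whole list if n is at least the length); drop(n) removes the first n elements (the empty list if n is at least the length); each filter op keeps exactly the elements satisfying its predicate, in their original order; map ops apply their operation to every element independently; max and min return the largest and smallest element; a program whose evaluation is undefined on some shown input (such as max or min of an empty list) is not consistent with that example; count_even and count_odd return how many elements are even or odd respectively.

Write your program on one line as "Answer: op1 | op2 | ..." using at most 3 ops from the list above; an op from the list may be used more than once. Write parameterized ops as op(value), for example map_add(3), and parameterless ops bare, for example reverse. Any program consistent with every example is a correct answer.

take(4) | sort_asc | count_odd

Check, running the answer program on each example:
  [-30, 13, -23, 8, -37, -1, -11] -> [-30, 13, -23, 8] -> [-30, -23, 8, 13] -> 2
  [7, 25, 6, -26, -17, -50, -18, -7] -> [7, 25, 6, -26] -> [-26, 6, 7, 25] -> 2
  [-3, -11, -13, -50] -> [-3, -11, -13, -50] -> [-50, -13, -11, -3] -> 3
  [10, -4, 13] -> [10, -4, 13] -> [-4, 10, 13] -> 1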